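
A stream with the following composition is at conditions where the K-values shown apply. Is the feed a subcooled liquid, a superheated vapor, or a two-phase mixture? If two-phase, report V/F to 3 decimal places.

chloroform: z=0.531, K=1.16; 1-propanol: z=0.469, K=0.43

subcooled liquid

ΣzᵢKᵢ = 0.818; Σzᵢ/Kᵢ = 1.548.
Since ΣzᵢKᵢ < 1 the mixture is below its bubble point — single liquid phase.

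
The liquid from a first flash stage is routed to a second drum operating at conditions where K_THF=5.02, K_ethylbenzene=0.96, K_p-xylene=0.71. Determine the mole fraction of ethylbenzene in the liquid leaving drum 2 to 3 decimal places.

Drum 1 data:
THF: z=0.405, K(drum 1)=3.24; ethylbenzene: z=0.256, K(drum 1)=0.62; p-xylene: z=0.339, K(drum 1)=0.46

Drum 1:
Material balance + equilibrium reduce to Σ zᵢ(Kᵢ−1)/(1+ψ₁(Kᵢ−1)) = 0.
g(0) = ΣzᵢKᵢ − 1 = 0.627 and g(1) = 1 − Σzᵢ/Kᵢ = -0.275, so a root lies in (0, 1).
Iterate (Newton) starting at ψ₁ = 0.5:
  ψ₁ = 0.500: g = 0.0571, g' = -0.694 → ψ₁ = 0.582
  ψ₁ = 0.582: g = 0.0018, g' = -0.654 → ψ₁ = 0.585
Converged at ψ₁ = 0.585.
Drum-1 compositions:
  THF: x = 0.175, y = 0.568
  ethylbenzene: x = 0.329, y = 0.204
  p-xylene: x = 0.496, y = 0.228
Drum-2 feed = drum-1 liquid: z₂ = (0.1753, 0.3292, 0.4955).
Drum 2:
Newton–Raphson from ψ₂ = 0.33:
  ψ₂ = 0.330: g = 0.1306, g' = -0.575 → ψ₂ = 0.557
  ψ₂ = 0.557: g = 0.0326, g' = -0.330 → ψ₂ = 0.656
  ψ₂ = 0.656: g = 0.0027, g' = -0.278 → ψ₂ = 0.666
Converged at ψ₂ = 0.666.
  THF: x = 0.048, y = 0.239
  ethylbenzene: x = 0.338, y = 0.325
  p-xylene: x = 0.614, y = 0.436

x_ethylbenzene (drum 2) = 0.338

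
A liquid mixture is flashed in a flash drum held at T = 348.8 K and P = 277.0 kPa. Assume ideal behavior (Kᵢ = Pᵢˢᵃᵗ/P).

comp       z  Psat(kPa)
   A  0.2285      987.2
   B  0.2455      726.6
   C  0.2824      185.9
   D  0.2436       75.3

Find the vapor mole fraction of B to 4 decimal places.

y_B = 0.3256

Raoult's law: Kᵢ = Pᵢˢᵃᵗ/P = Pᵢˢᵃᵗ/277.0.
  K_A = 987.2/277.0 = 3.563899, K_B = 726.6/277.0 = 2.623105, K_C = 185.9/277.0 = 0.671119, K_D = 75.3/277.0 = 0.271841
Newton–Raphson from β = 0.5:
  β = 0.5000: g = 0.08661, g' = -0.8487 → β = 0.6020
  β = 0.6020: g = 0.00021, g' = -0.8546 → β = 0.6023
Converged at β = 0.6023.
Compositions from xᵢ = zᵢ/(1+β(Kᵢ−1)), yᵢ = Kᵢxᵢ:
  A: x = 0.0898, y = 0.3201
  B: x = 0.1241, y = 0.3256
  C: x = 0.3522, y = 0.2363
  D: x = 0.4339, y = 0.1179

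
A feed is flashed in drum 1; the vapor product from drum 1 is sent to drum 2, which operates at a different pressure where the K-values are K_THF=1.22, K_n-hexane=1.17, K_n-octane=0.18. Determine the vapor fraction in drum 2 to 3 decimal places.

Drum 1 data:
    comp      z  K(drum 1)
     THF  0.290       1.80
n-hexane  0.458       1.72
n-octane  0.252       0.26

Drum 1:
Rachford–Rice: g(ψ₁) = Σ zᵢ(Kᵢ−1)/(1+ψ₁(Kᵢ−1)) = 0.
g(0) = ΣzᵢKᵢ − 1 = 0.375 and g(1) = 1 − Σzᵢ/Kᵢ = -0.397, so a root lies in (0, 1).
Iterate (Newton) starting at ψ₁ = 0.5:
  ψ₁ = 0.500: g = 0.1122, g' = -0.571 → ψ₁ = 0.697
  ψ₁ = 0.697: g = -0.0163, g' = -0.770 → ψ₁ = 0.675
Converged at ψ₁ = 0.675.
Drum-1 compositions:
  THF: x = 0.188, y = 0.339
  n-hexane: x = 0.308, y = 0.530
  n-octane: x = 0.503, y = 0.131
Drum-2 feed = drum-1 vapor: z₂ = (0.3390, 0.5301, 0.1309).
Drum 2:
Let ψ₂ = V/F and solve Σ zᵢ(Kᵢ−1)/(1+ψ₂(Kᵢ−1)) = 0.
Check two-phase: ΣzᵢKᵢ = 1.057 > 1 and Σzᵢ/Kᵢ = 1.458 > 1, so g(0) = 0.057 > 0 and g(1) = -0.458 < 0.
Iterate (Newton) starting at ψ₂ = 0.5:
  ψ₂ = 0.500: g = -0.0317, g' = -0.279 → ψ₂ = 0.387
  ψ₂ = 0.387: g = -0.0038, g' = -0.216 → ψ₂ = 0.369
  ψ₂ = 0.369: g = -0.0001, g' = -0.208 → ψ₂ = 0.368
Converged at ψ₂ = 0.368.
  THF: x = 0.314, y = 0.383
  n-hexane: x = 0.499, y = 0.584
  n-octane: x = 0.188, y = 0.034

V/F (drum 2) = 0.368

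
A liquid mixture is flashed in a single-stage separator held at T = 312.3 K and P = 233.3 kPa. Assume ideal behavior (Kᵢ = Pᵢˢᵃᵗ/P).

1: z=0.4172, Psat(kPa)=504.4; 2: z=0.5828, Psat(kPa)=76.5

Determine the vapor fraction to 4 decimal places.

ψ = 0.1192

Raoult's law: Kᵢ = Pᵢˢᵃᵗ/P = Pᵢˢᵃᵗ/233.3.
  K_1 = 504.4/233.3 = 2.162023, K_2 = 76.5/233.3 = 0.327904
Material balance + equilibrium reduce to Σ zᵢ(Kᵢ−1)/(1+ψ(Kᵢ−1)) = 0.
Feasibility: ΣzᵢKᵢ = 1.0931, Σzᵢ/Kᵢ = 1.9703 — both > 1, two phases present.
Newton iteration, ψ⁰ = 0.41:
  ψ = 0.4100: g = -0.21233, g' = -0.7601 → ψ = 0.1306
  ψ = 0.1306: g = -0.00850, g' = -0.7410 → ψ = 0.1192
Converged at ψ = 0.1192.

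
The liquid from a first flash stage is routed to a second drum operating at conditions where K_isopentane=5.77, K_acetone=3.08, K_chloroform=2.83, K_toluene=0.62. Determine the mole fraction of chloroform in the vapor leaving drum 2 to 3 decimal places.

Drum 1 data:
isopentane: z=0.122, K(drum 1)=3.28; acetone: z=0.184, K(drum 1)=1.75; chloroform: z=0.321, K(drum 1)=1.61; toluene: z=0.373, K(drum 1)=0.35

Drum 1:
Material balance + equilibrium reduce to Σ zᵢ(Kᵢ−1)/(1+ψ₁(Kᵢ−1)) = 0.
Check two-phase: ΣzᵢKᵢ = 1.370 > 1 and Σzᵢ/Kᵢ = 1.407 > 1, so g(0) = 0.370 > 0 and g(1) = -0.407 < 0.
Newton iteration, ψ₁⁰ = 0.41:
  ψ₁ = 0.410: g = 0.0754, g' = -0.599 → ψ₁ = 0.536
  ψ₁ = 0.536: g = -0.0008, g' = -0.620 → ψ₁ = 0.535
Converged at ψ₁ = 0.535.
Drum-1 compositions:
  isopentane: x = 0.055, y = 0.180
  acetone: x = 0.131, y = 0.230
  chloroform: x = 0.242, y = 0.390
  toluene: x = 0.572, y = 0.200
Drum-2 feed = drum-1 liquid: z₂ = (0.0550, 0.1313, 0.2421, 0.5716).
Drum 2:
Rachford–Rice: g(ψ₂) = Σ zᵢ(Kᵢ−1)/(1+ψ₂(Kᵢ−1)) = 0.
Feasibility: ΣzᵢKᵢ = 1.761, Σzᵢ/Kᵢ = 1.060 — both > 1, two phases present.
Newton iteration, ψ₂⁰ = 0.5:
  ψ₂ = 0.500: g = 0.1746, g' = -0.593 → ψ₂ = 0.795
  ψ₂ = 0.795: g = 0.0271, g' = -0.439 → ψ₂ = 0.856
  ψ₂ = 0.856: g = 0.0004, g' = -0.426 → ψ₂ = 0.857
Converged at ψ₂ = 0.857.
  isopentane: x = 0.011, y = 0.062
  acetone: x = 0.047, y = 0.145
  chloroform: x = 0.094, y = 0.267
  toluene: x = 0.848, y = 0.526

y_chloroform (drum 2) = 0.267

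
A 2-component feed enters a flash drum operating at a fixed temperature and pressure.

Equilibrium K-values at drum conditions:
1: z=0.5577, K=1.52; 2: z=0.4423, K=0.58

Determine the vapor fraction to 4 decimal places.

ψ = 0.4773

Rachford–Rice: g(ψ) = Σ zᵢ(Kᵢ−1)/(1+ψ(Kᵢ−1)) = 0.
Check two-phase: ΣzᵢKᵢ = 1.1042 > 1 and Σzᵢ/Kᵢ = 1.1295 > 1, so g(0) = 0.1042 > 0 and g(1) = -0.1295 < 0.
Binary case is linear: z₁(K₁−1)(1+ψ(K₂−1)) + z₂(K₂−1)(1+ψ(K₁−1)) = 0
⇒ ψ = [z₁(K₁−1)+z₂(K₂−1)] / [−(K₁−1)(K₂−1)] = 0.10424/0.21840 = 0.4773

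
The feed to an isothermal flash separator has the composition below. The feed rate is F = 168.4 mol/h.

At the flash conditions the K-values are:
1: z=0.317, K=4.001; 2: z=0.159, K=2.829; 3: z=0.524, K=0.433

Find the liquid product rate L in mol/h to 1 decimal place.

L = 61.9 mol/h

Iterate (Newton) starting at ψ = 0.5:
  ψ = 0.500: g = 0.1177, g' = -0.930 → ψ = 0.627
  ψ = 0.627: g = 0.0050, g' = -0.865 → ψ = 0.632
Converged at ψ = 0.632.
Then V = ψ·F = 0.6323·168.4 = 106.5 mol/h and L = F − V = 61.9 mol/h.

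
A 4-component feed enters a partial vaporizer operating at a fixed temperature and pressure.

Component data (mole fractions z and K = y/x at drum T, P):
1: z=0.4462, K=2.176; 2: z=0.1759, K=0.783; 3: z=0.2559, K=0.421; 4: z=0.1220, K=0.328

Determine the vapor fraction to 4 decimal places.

Rachford–Rice: g(ψ) = Σ zᵢ(Kᵢ−1)/(1+ψ(Kᵢ−1)) = 0.
Check two-phase: ΣzᵢKᵢ = 1.2564 > 1 and Σzᵢ/Kᵢ = 1.4095 > 1, so g(0) = 0.2564 > 0 and g(1) = -0.4095 < 0.
Newton iteration, ψ⁰ = 0.59:
  ψ = 0.5900: g = -0.09487, g' = -0.5751 → ψ = 0.4250
  ψ = 0.4250: g = -0.00349, g' = -0.5433 → ψ = 0.4186
Converged at ψ = 0.4186.

ψ = 0.4186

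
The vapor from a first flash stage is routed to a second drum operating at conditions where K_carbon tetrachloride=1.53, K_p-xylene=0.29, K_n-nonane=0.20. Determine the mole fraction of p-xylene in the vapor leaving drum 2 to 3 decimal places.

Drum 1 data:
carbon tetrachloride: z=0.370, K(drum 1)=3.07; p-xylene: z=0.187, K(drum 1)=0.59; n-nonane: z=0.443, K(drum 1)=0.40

y_p-xylene (drum 2) = 0.043

Drum 1:
Newton–Raphson from ψ₁ = 0.59:
  ψ₁ = 0.590: g = -0.1678, g' = -0.758 → ψ₁ = 0.369
  ψ₁ = 0.369: g = 0.0028, g' = -0.817 → ψ₁ = 0.372
Converged at ψ₁ = 0.372.
Drum-1 compositions:
  carbon tetrachloride: x = 0.209, y = 0.642
  p-xylene: x = 0.221, y = 0.130
  n-nonane: x = 0.570, y = 0.228
Drum-2 feed = drum-1 vapor: z₂ = (0.6417, 0.1302, 0.2281).
Drum 2:
Iterate (Newton) starting at ψ₂ = 0.55:
  ψ₂ = 0.550: g = -0.2142, g' = -0.750 → ψ₂ = 0.264
  ψ₂ = 0.264: g = -0.0470, g' = -0.473 → ψ₂ = 0.165
  ψ₂ = 0.165: g = -0.0023, g' = -0.430 → ψ₂ = 0.160
Converged at ψ₂ = 0.160.
  carbon tetrachloride: x = 0.592, y = 0.905
  p-xylene: x = 0.147, y = 0.043
  n-nonane: x = 0.262, y = 0.052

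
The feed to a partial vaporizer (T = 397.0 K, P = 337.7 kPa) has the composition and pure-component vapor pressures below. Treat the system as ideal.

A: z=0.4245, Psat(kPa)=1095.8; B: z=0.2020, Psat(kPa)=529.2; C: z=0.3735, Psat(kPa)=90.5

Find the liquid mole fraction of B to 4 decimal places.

x_B = 0.1505

Raoult's law: Kᵢ = Pᵢˢᵃᵗ/P = Pᵢˢᵃᵗ/337.7.
  K_A = 1095.8/337.7 = 3.244892, K_B = 529.2/337.7 = 1.567071, K_C = 90.5/337.7 = 0.267989
Let ψ = V/F and solve Σ zᵢ(Kᵢ−1)/(1+ψ(Kᵢ−1)) = 0.
Check two-phase: ΣzᵢKᵢ = 1.7941 > 1 and Σzᵢ/Kᵢ = 1.6534 > 1, so g(0) = 0.7941 > 0 and g(1) = -0.6534 < 0.
Newton–Raphson from ψ = 0.65:
  ψ = 0.6500: g = -0.05037, g' = -1.1168 → ψ = 0.6049
  ψ = 0.6049: g = -0.00123, g' = -1.0654 → ψ = 0.6037
Converged at ψ = 0.6037.
Compositions from xᵢ = zᵢ/(1+ψ(Kᵢ−1)), yᵢ = Kᵢxᵢ:
  A: x = 0.1802, y = 0.5848
  B: x = 0.1505, y = 0.2358
  C: x = 0.6693, y = 0.1794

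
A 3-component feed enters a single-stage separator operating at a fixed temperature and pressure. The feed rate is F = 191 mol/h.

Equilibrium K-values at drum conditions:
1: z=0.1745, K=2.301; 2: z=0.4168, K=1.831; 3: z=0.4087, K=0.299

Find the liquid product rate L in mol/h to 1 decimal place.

L = 111.5 mol/h

Rachford–Rice: g(ψ) = Σ zᵢ(Kᵢ−1)/(1+ψ(Kᵢ−1)) = 0.
g(0) = ΣzᵢKᵢ − 1 = 0.2869 and g(1) = 1 − Σzᵢ/Kᵢ = -0.6704, so a root lies in (0, 1).
Iterate (Newton) starting at ψ = 0.67:
  ψ = 0.6700: g = -0.19645, g' = -0.9172 → ψ = 0.4558
  ψ = 0.4558: g = -0.02731, g' = -0.7015 → ψ = 0.4169
  ψ = 0.4169: g = -0.00036, g' = -0.6839 → ψ = 0.4164
Converged at ψ = 0.4164.
Then V = ψ·F = 0.4164·191 = 79.5 mol/h and L = F − V = 111.5 mol/h.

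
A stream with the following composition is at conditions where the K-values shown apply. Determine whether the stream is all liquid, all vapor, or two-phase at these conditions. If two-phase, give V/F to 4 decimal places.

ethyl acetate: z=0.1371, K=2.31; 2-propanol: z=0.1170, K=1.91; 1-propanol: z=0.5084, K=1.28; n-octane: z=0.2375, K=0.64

ΣzᵢKᵢ = 1.3429; Σzᵢ/Kᵢ = 0.8889.
Since Σzᵢ/Kᵢ < 1 the mixture is above its dew point — single vapor phase.

all vapor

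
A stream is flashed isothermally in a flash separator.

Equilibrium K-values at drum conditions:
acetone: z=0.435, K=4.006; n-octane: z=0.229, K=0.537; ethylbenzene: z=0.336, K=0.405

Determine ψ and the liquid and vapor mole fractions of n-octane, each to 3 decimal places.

Newton iteration, ψ⁰ = 0.5:
  ψ = 0.500: g = 0.0999, g' = -0.952 → ψ = 0.605
  ψ = 0.605: g = 0.0043, g' = -0.880 → ψ = 0.610
Converged at ψ = 0.610.
Compositions from xᵢ = zᵢ/(1+ψ(Kᵢ−1)), yᵢ = Kᵢxᵢ:
  acetone: x = 0.154, y = 0.615
  n-octane: x = 0.319, y = 0.171
  ethylbenzene: x = 0.527, y = 0.214

ψ = 0.610, x_n-octane = 0.319, y_n-octane = 0.171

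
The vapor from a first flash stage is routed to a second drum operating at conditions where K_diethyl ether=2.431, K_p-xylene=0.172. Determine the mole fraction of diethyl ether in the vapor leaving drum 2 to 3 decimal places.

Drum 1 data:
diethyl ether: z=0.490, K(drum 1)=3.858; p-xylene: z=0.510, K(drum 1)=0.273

y_diethyl ether (drum 2) = 0.891

Drum 1:
Let ψ₁ = V/F and solve Σ zᵢ(Kᵢ−1)/(1+ψ₁(Kᵢ−1)) = 0.
Feasibility: ΣzᵢKᵢ = 2.030, Σzᵢ/Kᵢ = 1.995 — both > 1, two phases present.
Newton–Raphson from ψ₁ = 0.5:
  ψ₁ = 0.500: g = -0.0060, g' = -1.344 → ψ₁ = 0.496
Converged at ψ₁ = 0.496.
Drum-1 compositions:
  diethyl ether: x = 0.203, y = 0.782
  p-xylene: x = 0.797, y = 0.218
Drum-2 feed = drum-1 vapor: z₂ = (0.7824, 0.2176).
Drum 2:
Binary case is linear: z₁(K₁−1)(1+ψ₂(K₂−1)) + z₂(K₂−1)(1+ψ₂(K₁−1)) = 0
⇒ ψ₂ = [z₁(K₁−1)+z₂(K₂−1)] / [−(K₁−1)(K₂−1)] = 0.9394/1.1849 = 0.793
  diethyl ether: x = 0.367, y = 0.891
  p-xylene: x = 0.633, y = 0.109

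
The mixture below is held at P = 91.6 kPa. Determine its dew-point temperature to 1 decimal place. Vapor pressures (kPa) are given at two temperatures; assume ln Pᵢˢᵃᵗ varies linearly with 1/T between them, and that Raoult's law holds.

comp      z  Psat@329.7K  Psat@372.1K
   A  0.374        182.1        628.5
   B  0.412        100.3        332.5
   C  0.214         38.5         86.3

T = 332.3 K

Dew-point temperature: Σzᵢ·P/Pᵢˢᵃᵗ(T) = 1. Interpolate ln Pᵢˢᵃᵗ = aᵢ + bᵢ/T.
  T = 329.7 K: ΣzᵢP/Pᵢˢᵃᵗ = 1.0735
  T = 372.1 K: ΣzᵢP/Pᵢˢᵃᵗ = 0.3952
  T = 350.9 K: ΣzᵢP/Pᵢˢᵃᵗ = 0.6287
  T = 340.3 K: ΣzᵢP/Pᵢˢᵃᵗ = 0.8136
  T = 335.0 K: ΣzᵢP/Pᵢˢᵃᵗ = 0.9322
  T = 332.4 K: ΣzᵢP/Pᵢˢᵃᵗ = 0.9984
Interpolating between 329.7 K and 332.4 K gives T ≈ 332.3 K.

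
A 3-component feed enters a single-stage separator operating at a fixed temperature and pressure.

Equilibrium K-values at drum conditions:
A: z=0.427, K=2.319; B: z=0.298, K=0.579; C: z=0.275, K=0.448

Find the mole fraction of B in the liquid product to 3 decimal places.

x_B = 0.366

Rachford–Rice: g(ψ) = Σ zᵢ(Kᵢ−1)/(1+ψ(Kᵢ−1)) = 0.
g(0) = ΣzᵢKᵢ − 1 = 0.286 and g(1) = 1 − Σzᵢ/Kᵢ = -0.313, so a root lies in (0, 1).
Newton–Raphson from ψ = 0.33:
  ψ = 0.330: g = 0.0611, g' = -0.557 → ψ = 0.440
  ψ = 0.440: g = 0.0021, g' = -0.523 → ψ = 0.444
Converged at ψ = 0.444.
Compositions from xᵢ = zᵢ/(1+ψ(Kᵢ−1)), yᵢ = Kᵢxᵢ:
  A: x = 0.269, y = 0.625
  B: x = 0.366, y = 0.212
  C: x = 0.364, y = 0.163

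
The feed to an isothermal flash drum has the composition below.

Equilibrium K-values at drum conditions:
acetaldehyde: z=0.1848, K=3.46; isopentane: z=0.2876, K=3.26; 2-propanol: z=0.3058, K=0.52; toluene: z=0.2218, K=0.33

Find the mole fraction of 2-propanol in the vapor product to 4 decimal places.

Let ψ = V/F and solve Σ zᵢ(Kᵢ−1)/(1+ψ(Kᵢ−1)) = 0.
Feasibility: ΣzᵢKᵢ = 1.8092, Σzᵢ/Kᵢ = 1.4018 — both > 1, two phases present.
Iterate (Newton) starting at ψ = 0.5:
  ψ = 0.5000: g = 0.09241, g' = -0.8958 → ψ = 0.6032
  ψ = 0.6032: g = 0.00209, g' = -0.8643 → ψ = 0.6056
Converged at ψ = 0.6056.
Compositions from xᵢ = zᵢ/(1+ψ(Kᵢ−1)), yᵢ = Kᵢxᵢ:
  acetaldehyde: x = 0.0742, y = 0.2568
  isopentane: x = 0.1214, y = 0.3958
  2-propanol: x = 0.4311, y = 0.2242
  toluene: x = 0.3732, y = 0.1232

y_2-propanol = 0.2242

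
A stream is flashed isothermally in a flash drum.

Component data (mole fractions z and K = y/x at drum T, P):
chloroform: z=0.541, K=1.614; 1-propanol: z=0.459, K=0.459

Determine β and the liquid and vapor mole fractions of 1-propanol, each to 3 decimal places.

β = 0.252, x_1-propanol = 0.532, y_1-propanol = 0.244

Rachford–Rice: g(β) = Σ zᵢ(Kᵢ−1)/(1+β(Kᵢ−1)) = 0.
g(0) = ΣzᵢKᵢ − 1 = 0.084 and g(1) = 1 − Σzᵢ/Kᵢ = -0.335, so a root lies in (0, 1).
Newton iteration, β⁰ = 0.5:
  β = 0.500: g = -0.0862, g' = -0.372 → β = 0.268
  β = 0.268: g = -0.0052, g' = -0.334 → β = 0.252
Converged at β = 0.252.
Compositions from xᵢ = zᵢ/(1+β(Kᵢ−1)), yᵢ = Kᵢxᵢ:
  chloroform: x = 0.468, y = 0.756
  1-propanol: x = 0.532, y = 0.244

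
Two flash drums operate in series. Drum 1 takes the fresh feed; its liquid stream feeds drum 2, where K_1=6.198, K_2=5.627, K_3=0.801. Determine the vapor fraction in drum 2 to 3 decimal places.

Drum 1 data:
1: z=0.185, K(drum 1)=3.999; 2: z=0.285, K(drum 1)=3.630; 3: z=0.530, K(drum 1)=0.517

Drum 1:
Let ψ₁ = V/F and solve Σ zᵢ(Kᵢ−1)/(1+ψ₁(Kᵢ−1)) = 0.
Feasibility: ΣzᵢKᵢ = 2.048, Σzᵢ/Kᵢ = 1.150 — both > 1, two phases present.
Iterate (Newton) starting at ψ₁ = 0.5:
  ψ₁ = 0.500: g = 0.2083, g' = -0.849 → ψ₁ = 0.745
  ψ₁ = 0.745: g = 0.0248, g' = -0.686 → ψ₁ = 0.781
  ψ₁ = 0.781: g = 0.0001, g' = -0.679 → ψ₁ = 0.782
Converged at ψ₁ = 0.782.
Drum-1 compositions:
  1: x = 0.055, y = 0.221
  2: x = 0.093, y = 0.339
  3: x = 0.851, y = 0.440
Drum-2 feed = drum-1 liquid: z₂ = (0.0553, 0.0933, 0.8514).
Drum 2:
Material balance + equilibrium reduce to Σ zᵢ(Kᵢ−1)/(1+ψ₂(Kᵢ−1)) = 0.
g(0) = ΣzᵢKᵢ − 1 = 0.550 and g(1) = 1 − Σzᵢ/Kᵢ = -0.088, so a root lies in (0, 1).
Newton iteration, ψ₂⁰ = 0.5:
  ψ₂ = 0.500: g = 0.0220, g' = -0.339 → ψ₂ = 0.565
  ψ₂ = 0.565: g = 0.0016, g' = -0.292 → ψ₂ = 0.570
Converged at ψ₂ = 0.570.
  1: x = 0.014, y = 0.086
  2: x = 0.026, y = 0.144
  3: x = 0.960, y = 0.769

V/F (drum 2) = 0.570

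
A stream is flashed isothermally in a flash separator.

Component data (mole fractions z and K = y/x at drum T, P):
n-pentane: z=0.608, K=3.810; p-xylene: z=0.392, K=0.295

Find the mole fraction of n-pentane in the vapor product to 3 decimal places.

Iterate (Newton) starting at β = 0.33:
  β = 0.330: g = 0.5263, g' = -1.623 → β = 0.654
  β = 0.654: g = 0.0890, g' = -1.267 → β = 0.724
  β = 0.724: g = -0.0020, g' = -1.335 → β = 0.723
Converged at β = 0.723.
Compositions from xᵢ = zᵢ/(1+β(Kᵢ−1)), yᵢ = Kᵢxᵢ:
  n-pentane: x = 0.201, y = 0.764
  p-xylene: x = 0.799, y = 0.236

y_n-pentane = 0.764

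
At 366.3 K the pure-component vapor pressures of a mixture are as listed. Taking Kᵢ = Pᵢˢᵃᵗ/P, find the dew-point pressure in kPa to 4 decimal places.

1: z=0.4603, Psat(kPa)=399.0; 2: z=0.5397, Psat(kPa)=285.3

At the dew point ψ → 1, so Σzᵢ/Kᵢ = 1 with Kᵢ = Pᵢˢᵃᵗ/P ⇒ 1/P = Σzᵢ/Pᵢˢᵃᵗ.
1/P = 0.4603/399.0 + 0.5397/285.3 = 0.0030453 ⇒ P = 328.3720 kPa

Pdew = 328.3720 kPa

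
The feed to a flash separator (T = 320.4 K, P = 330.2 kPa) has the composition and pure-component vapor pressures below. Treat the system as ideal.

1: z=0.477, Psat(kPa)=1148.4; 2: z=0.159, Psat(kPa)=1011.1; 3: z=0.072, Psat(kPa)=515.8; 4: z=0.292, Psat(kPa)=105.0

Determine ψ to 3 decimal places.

Raoult's law: Kᵢ = Pᵢˢᵃᵗ/P = Pᵢˢᵃᵗ/330.2.
  K_1 = 1148.4/330.2 = 3.47789, K_2 = 1011.1/330.2 = 3.06208, K_3 = 515.8/330.2 = 1.56208, K_4 = 105.0/330.2 = 0.31799
Material balance + equilibrium reduce to Σ zᵢ(Kᵢ−1)/(1+ψ(Kᵢ−1)) = 0.
Check two-phase: ΣzᵢKᵢ = 2.351 > 1 and Σzᵢ/Kᵢ = 1.153 > 1, so g(0) = 1.351 > 0 and g(1) = -0.153 < 0.
Newton–Raphson from ψ = 0.5:
  ψ = 0.500: g = 0.4187, g' = -1.075 → ψ = 0.890
  ψ = 0.890: g = 0.0051, g' = -1.258 → ψ = 0.894
Converged at ψ = 0.894.

ψ = 0.894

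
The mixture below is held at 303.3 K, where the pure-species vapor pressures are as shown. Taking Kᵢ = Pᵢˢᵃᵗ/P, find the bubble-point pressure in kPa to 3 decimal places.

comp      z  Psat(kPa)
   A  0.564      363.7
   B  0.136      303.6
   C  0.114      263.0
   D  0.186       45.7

At the bubble point ψ → 0, so ΣzᵢKᵢ = 1 with Kᵢ = Pᵢˢᵃᵗ/P ⇒ P = ΣzᵢPᵢˢᵃᵗ.
P = 0.564·363.7 + 0.136·303.6 + 0.114·263.0 + 0.186·45.7 = 284.899 kPa

Pbub = 284.899 kPa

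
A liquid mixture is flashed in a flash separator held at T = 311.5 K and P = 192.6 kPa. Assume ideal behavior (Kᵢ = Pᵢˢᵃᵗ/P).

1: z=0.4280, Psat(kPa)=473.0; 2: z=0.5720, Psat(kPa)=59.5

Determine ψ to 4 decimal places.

ψ = 0.2264

Raoult's law: Kᵢ = Pᵢˢᵃᵗ/P = Pᵢˢᵃᵗ/192.6.
  K_1 = 473.0/192.6 = 2.455867, K_2 = 59.5/192.6 = 0.308930
Binary case is linear: z₁(K₁−1)(1+ψ(K₂−1)) + z₂(K₂−1)(1+ψ(K₁−1)) = 0
⇒ ψ = [z₁(K₁−1)+z₂(K₂−1)] / [−(K₁−1)(K₂−1)] = 0.22782/1.00611 = 0.2264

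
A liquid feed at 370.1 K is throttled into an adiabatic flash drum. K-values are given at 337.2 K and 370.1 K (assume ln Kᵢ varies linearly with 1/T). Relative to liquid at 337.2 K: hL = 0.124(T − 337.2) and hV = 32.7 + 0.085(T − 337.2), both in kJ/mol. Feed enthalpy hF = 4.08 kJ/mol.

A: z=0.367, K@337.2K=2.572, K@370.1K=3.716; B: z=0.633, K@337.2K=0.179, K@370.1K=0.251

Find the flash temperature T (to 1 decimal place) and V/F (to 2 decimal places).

Adiabatic flash: solve Rachford–Rice at each trial T, then check hF = ψ·hV(T) + (1−ψ)·hL(T).
  T = 337.2 K: K = (2.572, 0.179), RR gives ψ = 0.044, H_out = 1.450 kJ/mol
  T = 370.1 K: K = (3.716, 0.251), RR gives ψ = 0.257, H_out = 12.151 kJ/mol
  T = 353.6 K: K = (3.116, 0.214), RR gives ψ = 0.168, H_out = 7.405 kJ/mol
  T = 345.4 K: K = (2.838, 0.196), RR gives ψ = 0.112, H_out = 4.642 kJ/mol
  T = 341.3 K: K = (2.703, 0.187), RR gives ψ = 0.080, H_out = 3.110 kJ/mol
  T = 343.4 K: K = (2.772, 0.192), RR gives ψ = 0.097, H_out = 3.909 kJ/mol
Linear interpolation between T = 343.4 (H_out = 3.909) and T = 345.4 (H_out = 4.642) on hF = 4.08 gives T ≈ 343.9 K, at which ψ = 0.10.

T = 343.9 K, V/F = 0.10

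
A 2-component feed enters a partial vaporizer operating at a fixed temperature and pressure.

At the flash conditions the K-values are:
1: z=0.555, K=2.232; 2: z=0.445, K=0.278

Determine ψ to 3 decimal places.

Rachford–Rice: g(ψ) = Σ zᵢ(Kᵢ−1)/(1+ψ(Kᵢ−1)) = 0.
g(0) = ΣzᵢKᵢ − 1 = 0.362 and g(1) = 1 − Σzᵢ/Kᵢ = -0.849, so a root lies in (0, 1).
Binary case is linear: z₁(K₁−1)(1+ψ(K₂−1)) + z₂(K₂−1)(1+ψ(K₁−1)) = 0
⇒ ψ = [z₁(K₁−1)+z₂(K₂−1)] / [−(K₁−1)(K₂−1)] = 0.3625/0.8895 = 0.407

ψ = 0.407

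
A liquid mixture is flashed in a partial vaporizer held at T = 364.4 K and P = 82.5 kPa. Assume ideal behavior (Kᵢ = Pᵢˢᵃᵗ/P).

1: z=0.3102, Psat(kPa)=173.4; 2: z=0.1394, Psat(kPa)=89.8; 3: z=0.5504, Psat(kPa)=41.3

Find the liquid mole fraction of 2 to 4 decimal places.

Raoult's law: Kᵢ = Pᵢˢᵃᵗ/P = Pᵢˢᵃᵗ/82.5.
  K_1 = 173.4/82.5 = 2.101818, K_2 = 89.8/82.5 = 1.088485, K_3 = 41.3/82.5 = 0.500606
Rachford–Rice: g(V/F) = Σ zᵢ(Kᵢ−1)/(1+V/F(Kᵢ−1)) = 0.
g(0) = ΣzᵢKᵢ − 1 = 0.0793 and g(1) = 1 − Σzᵢ/Kᵢ = -0.3751, so a root lies in (0, 1).
Newton iteration, V/F⁰ = 0.5:
  V/F = 0.5000: g = -0.13415, g' = -0.4014 → V/F = 0.1658
  V/F = 0.1658: g = 0.00147, g' = -0.4335 → V/F = 0.1692
Converged at V/F = 0.1692.
Compositions from xᵢ = zᵢ/(1+V/F(Kᵢ−1)), yᵢ = Kᵢxᵢ:
  1: x = 0.2615, y = 0.5495
  2: x = 0.1373, y = 0.1495
  3: x = 0.6012, y = 0.3010

x_2 = 0.1373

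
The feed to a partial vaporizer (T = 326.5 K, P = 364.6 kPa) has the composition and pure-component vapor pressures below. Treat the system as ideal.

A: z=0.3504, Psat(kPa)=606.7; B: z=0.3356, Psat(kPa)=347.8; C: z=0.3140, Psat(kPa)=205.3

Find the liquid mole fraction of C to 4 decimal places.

Raoult's law: Kᵢ = Pᵢˢᵃᵗ/P = Pᵢˢᵃᵗ/364.6.
  K_A = 606.7/364.6 = 1.664015, K_B = 347.8/364.6 = 0.953922, K_C = 205.3/364.6 = 0.563083
Material balance + equilibrium reduce to Σ zᵢ(Kᵢ−1)/(1+ψ(Kᵢ−1)) = 0.
g(0) = ΣzᵢKᵢ − 1 = 0.0800 and g(1) = 1 − Σzᵢ/Kᵢ = -0.1200, so a root lies in (0, 1).
Newton iteration, ψ⁰ = 0.5:
  ψ = 0.5000: g = -0.01669, g' = -0.1860 → ψ = 0.4102
  ψ = 0.4102: g = -0.00006, g' = -0.1851 → ψ = 0.4099
Converged at ψ = 0.4099.
Compositions from xᵢ = zᵢ/(1+ψ(Kᵢ−1)), yᵢ = Kᵢxᵢ:
  A: x = 0.2754, y = 0.4583
  B: x = 0.3421, y = 0.3263
  C: x = 0.3825, y = 0.2154

x_C = 0.3825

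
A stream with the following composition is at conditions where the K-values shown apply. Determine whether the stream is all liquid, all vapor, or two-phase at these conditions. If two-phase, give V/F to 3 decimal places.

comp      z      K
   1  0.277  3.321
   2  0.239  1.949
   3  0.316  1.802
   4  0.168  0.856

ΣzᵢKᵢ = 2.099; Σzᵢ/Kᵢ = 0.578.
Since Σzᵢ/Kᵢ < 1 the mixture is above its dew point — single vapor phase.

all vapor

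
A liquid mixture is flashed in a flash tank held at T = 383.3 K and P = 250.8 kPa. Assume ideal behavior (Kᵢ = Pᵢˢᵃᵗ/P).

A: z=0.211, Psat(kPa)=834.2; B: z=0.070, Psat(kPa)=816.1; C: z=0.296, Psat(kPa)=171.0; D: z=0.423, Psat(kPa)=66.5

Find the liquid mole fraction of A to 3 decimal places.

x_A = 0.149

Raoult's law: Kᵢ = Pᵢˢᵃᵗ/P = Pᵢˢᵃᵗ/250.8.
  K_A = 834.2/250.8 = 3.32616, K_B = 816.1/250.8 = 3.25399, K_C = 171.0/250.8 = 0.68182, K_D = 66.5/250.8 = 0.26515
Rachford–Rice: g(ψ) = Σ zᵢ(Kᵢ−1)/(1+ψ(Kᵢ−1)) = 0.
Feasibility: ΣzᵢKᵢ = 1.244, Σzᵢ/Kᵢ = 2.114 — both > 1, two phases present.
Newton iteration, ψ⁰ = 0.36:
  ψ = 0.360: g = -0.1748, g' = -0.907 → ψ = 0.167
  ψ = 0.167: g = 0.0140, g' = -1.110 → ψ = 0.180
Converged at ψ = 0.180.
Compositions from xᵢ = zᵢ/(1+ψ(Kᵢ−1)), yᵢ = Kᵢxᵢ:
  A: x = 0.149, y = 0.495
  B: x = 0.050, y = 0.162
  C: x = 0.314, y = 0.214
  D: x = 0.488, y = 0.129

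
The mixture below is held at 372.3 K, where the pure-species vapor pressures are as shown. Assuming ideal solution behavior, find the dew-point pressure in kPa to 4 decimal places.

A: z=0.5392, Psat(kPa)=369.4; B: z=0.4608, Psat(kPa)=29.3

Pdew = 58.1848 kPa

At the dew point ψ → 1, so Σzᵢ/Kᵢ = 1 with Kᵢ = Pᵢˢᵃᵗ/P ⇒ 1/P = Σzᵢ/Pᵢˢᵃᵗ.
1/P = 0.5392/369.4 + 0.4608/29.3 = 0.0171866 ⇒ P = 58.1848 kPa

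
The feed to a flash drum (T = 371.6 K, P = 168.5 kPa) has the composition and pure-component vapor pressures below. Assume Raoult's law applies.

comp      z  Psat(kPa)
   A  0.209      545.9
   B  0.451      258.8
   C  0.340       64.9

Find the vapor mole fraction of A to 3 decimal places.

Raoult's law: Kᵢ = Pᵢˢᵃᵗ/P = Pᵢˢᵃᵗ/168.5.
  K_A = 545.9/168.5 = 3.23976, K_B = 258.8/168.5 = 1.53591, K_C = 64.9/168.5 = 0.38516
Rachford–Rice: g(ψ) = Σ zᵢ(Kᵢ−1)/(1+ψ(Kᵢ−1)) = 0.
g(0) = ΣzᵢKᵢ − 1 = 0.501 and g(1) = 1 − Σzᵢ/Kᵢ = -0.241, so a root lies in (0, 1).
Iterate (Newton) starting at ψ = 0.51:
  ψ = 0.510: g = 0.1038, g' = -0.581 → ψ = 0.689
  ψ = 0.689: g = -0.0019, g' = -0.618 → ψ = 0.686
Converged at ψ = 0.686.
Compositions from xᵢ = zᵢ/(1+ψ(Kᵢ−1)), yᵢ = Kᵢxᵢ:
  A: x = 0.082, y = 0.267
  B: x = 0.330, y = 0.507
  C: x = 0.588, y = 0.226

y_A = 0.267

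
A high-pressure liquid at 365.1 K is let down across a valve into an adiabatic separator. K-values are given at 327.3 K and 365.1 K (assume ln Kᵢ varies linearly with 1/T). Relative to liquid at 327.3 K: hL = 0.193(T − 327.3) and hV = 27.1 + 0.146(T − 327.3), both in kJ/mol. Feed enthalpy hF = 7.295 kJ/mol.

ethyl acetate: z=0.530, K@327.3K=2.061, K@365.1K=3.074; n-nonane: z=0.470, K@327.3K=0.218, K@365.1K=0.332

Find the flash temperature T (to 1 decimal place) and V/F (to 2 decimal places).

Adiabatic flash: solve Rachford–Rice at each trial T, then check hF = ψ·hV(T) + (1−ψ)·hL(T).
  T = 327.3 K: K = (2.061, 0.218), RR gives ψ = 0.235, H_out = 6.362 kJ/mol
  T = 365.1 K: K = (3.074, 0.332), RR gives ψ = 0.567, H_out = 21.649 kJ/mol
  T = 346.2 K: K = (2.545, 0.272), RR gives ψ = 0.424, H_out = 14.758 kJ/mol
  T = 336.8 K: K = (2.298, 0.244), RR gives ψ = 0.339, H_out = 10.881 kJ/mol
  T = 332.1 K: K = (2.179, 0.231), RR gives ψ = 0.291, H_out = 8.742 kJ/mol
  T = 329.7 K: K = (2.120, 0.225), RR gives ψ = 0.264, H_out = 7.581 kJ/mol
Linear interpolation between T = 327.3 (H_out = 6.362) and T = 329.7 (H_out = 7.581) on hF = 7.295 gives T ≈ 329.1 K, at which ψ = 0.26.

T = 329.1 K, V/F = 0.26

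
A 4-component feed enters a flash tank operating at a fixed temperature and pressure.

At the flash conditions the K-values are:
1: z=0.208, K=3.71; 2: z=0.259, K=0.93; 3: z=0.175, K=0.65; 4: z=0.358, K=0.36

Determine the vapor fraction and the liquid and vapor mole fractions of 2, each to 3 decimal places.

ψ = 0.222, x_2 = 0.263, y_2 = 0.245

Newton iteration, ψ⁰ = 0.5:
  ψ = 0.500: g = -0.1906, g' = -0.625 → ψ = 0.195
  ψ = 0.195: g = 0.0227, g' = -0.871 → ψ = 0.221
  ψ = 0.221: g = 0.0006, g' = -0.822 → ψ = 0.222
Converged at ψ = 0.222.
Compositions from xᵢ = zᵢ/(1+ψ(Kᵢ−1)), yᵢ = Kᵢxᵢ:
  1: x = 0.130, y = 0.482
  2: x = 0.263, y = 0.245
  3: x = 0.190, y = 0.123
  4: x = 0.417, y = 0.150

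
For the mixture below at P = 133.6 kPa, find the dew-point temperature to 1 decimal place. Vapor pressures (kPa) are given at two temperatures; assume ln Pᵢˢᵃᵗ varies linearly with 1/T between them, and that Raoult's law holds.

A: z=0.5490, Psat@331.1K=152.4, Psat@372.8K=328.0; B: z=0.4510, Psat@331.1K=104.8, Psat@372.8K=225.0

Dew-point temperature: Σzᵢ·P/Pᵢˢᵃᵗ(T) = 1. Interpolate ln Pᵢˢᵃᵗ = aᵢ + bᵢ/T.
  T = 331.1 K: ΣzᵢP/Pᵢˢᵃᵗ = 1.0562
  T = 372.8 K: ΣzᵢP/Pᵢˢᵃᵗ = 0.4914
  T = 352.0 K: ΣzᵢP/Pᵢˢᵃᵗ = 0.7037
  T = 341.6 K: ΣzᵢP/Pᵢˢᵃᵗ = 0.8559
  T = 336.4 K: ΣzᵢP/Pᵢˢᵃᵗ = 0.9483
  T = 333.8 K: ΣzᵢP/Pᵢˢᵃᵗ = 0.9994
Interpolating between 331.1 K and 333.8 K gives T ≈ 333.8 K.

T = 333.8 K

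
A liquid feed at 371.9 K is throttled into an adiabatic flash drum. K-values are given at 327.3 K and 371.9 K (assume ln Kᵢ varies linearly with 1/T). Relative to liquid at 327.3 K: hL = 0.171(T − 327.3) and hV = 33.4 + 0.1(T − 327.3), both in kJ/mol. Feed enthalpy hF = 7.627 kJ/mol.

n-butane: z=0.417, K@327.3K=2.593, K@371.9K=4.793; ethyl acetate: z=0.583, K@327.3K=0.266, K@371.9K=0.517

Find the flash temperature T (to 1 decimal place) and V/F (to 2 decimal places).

T = 328.8 K, V/F = 0.22

Adiabatic flash: solve Rachford–Rice at each trial T, then check hF = ψ·hV(T) + (1−ψ)·hL(T).
  T = 327.3 K: K = (2.593, 0.266), RR gives ψ = 0.202, H_out = 6.752 kJ/mol
  T = 371.9 K: K = (4.793, 0.517), RR gives ψ = 0.710, H_out = 29.082 kJ/mol
  T = 349.6 K: K = (3.595, 0.379), RR gives ψ = 0.447, H_out = 18.023 kJ/mol
  T = 338.5 K: K = (3.072, 0.320), RR gives ψ = 0.331, H_out = 12.721 kJ/mol
  T = 332.9 K: K = (2.826, 0.292), RR gives ψ = 0.270, H_out = 9.860 kJ/mol
  T = 330.1 K: K = (2.708, 0.279), RR gives ψ = 0.237, H_out = 8.344 kJ/mol
  T = 328.7 K: K = (2.650, 0.272), RR gives ψ = 0.220, H_out = 7.559 kJ/mol
Linear interpolation between T = 328.7 (H_out = 7.559) and T = 330.1 (H_out = 8.344) on hF = 7.627 gives T ≈ 328.8 K, at which ψ = 0.22.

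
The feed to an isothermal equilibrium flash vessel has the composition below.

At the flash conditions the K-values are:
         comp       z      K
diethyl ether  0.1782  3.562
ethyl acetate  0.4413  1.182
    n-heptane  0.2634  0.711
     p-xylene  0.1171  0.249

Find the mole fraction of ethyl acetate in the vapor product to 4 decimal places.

y_ethyl acetate = 0.4702

Material balance + equilibrium reduce to Σ zᵢ(Kᵢ−1)/(1+V/F(Kᵢ−1)) = 0.
Feasibility: ΣzᵢKᵢ = 1.3728, Σzᵢ/Kᵢ = 1.2641 — both > 1, two phases present.
Iterate (Newton) starting at V/F = 0.5:
  V/F = 0.5000: g = 0.04397, g' = -0.4365 → V/F = 0.6007
  V/F = 0.6007: g = -0.00014, g' = -0.4448 → V/F = 0.6004
Converged at V/F = 0.6004.
Compositions from xᵢ = zᵢ/(1+V/F(Kᵢ−1)), yᵢ = Kᵢxᵢ:
  diethyl ether: x = 0.0702, y = 0.2501
  ethyl acetate: x = 0.3978, y = 0.4702
  n-heptane: x = 0.3187, y = 0.2266
  p-xylene: x = 0.2133, y = 0.0531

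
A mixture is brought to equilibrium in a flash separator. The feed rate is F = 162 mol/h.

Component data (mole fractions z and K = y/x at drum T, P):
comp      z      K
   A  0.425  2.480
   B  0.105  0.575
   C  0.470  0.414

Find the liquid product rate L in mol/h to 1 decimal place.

Iterate (Newton) starting at ψ = 0.5:
  ψ = 0.500: g = -0.0847, g' = -0.661 → ψ = 0.372
  ψ = 0.372: g = 0.0006, g' = -0.678 → ψ = 0.373
Converged at ψ = 0.373.
Then V = ψ·F = 0.3727·162 = 60.4 mol/h and L = F − V = 101.6 mol/h.

L = 101.6 mol/h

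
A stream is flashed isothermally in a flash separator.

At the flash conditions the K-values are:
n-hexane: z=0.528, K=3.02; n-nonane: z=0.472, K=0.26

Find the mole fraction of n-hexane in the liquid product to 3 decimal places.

Material balance + equilibrium reduce to Σ zᵢ(Kᵢ−1)/(1+ψ(Kᵢ−1)) = 0.
g(0) = ΣzᵢKᵢ − 1 = 0.717 and g(1) = 1 − Σzᵢ/Kᵢ = -0.990, so a root lies in (0, 1).
Newton iteration, ψ⁰ = 0.5:
  ψ = 0.500: g = -0.0238, g' = -1.184 → ψ = 0.480
Converged at ψ = 0.480.
Compositions from xᵢ = zᵢ/(1+ψ(Kᵢ−1)), yᵢ = Kᵢxᵢ:
  n-hexane: x = 0.268, y = 0.810
  n-nonane: x = 0.732, y = 0.190

x_n-hexane = 0.268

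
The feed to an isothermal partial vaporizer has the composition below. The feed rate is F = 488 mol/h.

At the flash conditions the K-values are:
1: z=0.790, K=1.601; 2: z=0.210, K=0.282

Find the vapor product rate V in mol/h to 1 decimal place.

Newton–Raphson from V/F = 0.5:
  V/F = 0.500: g = 0.1299, g' = -0.432 → V/F = 0.800
  V/F = 0.800: g = -0.0340, g' = -0.729 → V/F = 0.754
  V/F = 0.754: g = -0.0019, g' = -0.650 → V/F = 0.751
Converged at V/F = 0.751.
Then V = V/F·F = 0.7509·488 = 366.4 mol/h and L = F − V = 121.6 mol/h.

V = 366.4 mol/h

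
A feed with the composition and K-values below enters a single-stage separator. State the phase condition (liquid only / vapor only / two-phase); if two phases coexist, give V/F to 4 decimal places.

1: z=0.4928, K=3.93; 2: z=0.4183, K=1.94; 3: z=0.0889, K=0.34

vapor only

ΣzᵢKᵢ = 2.7784; Σzᵢ/Kᵢ = 0.6025.
Since Σzᵢ/Kᵢ < 1 the mixture is above its dew point — single vapor phase.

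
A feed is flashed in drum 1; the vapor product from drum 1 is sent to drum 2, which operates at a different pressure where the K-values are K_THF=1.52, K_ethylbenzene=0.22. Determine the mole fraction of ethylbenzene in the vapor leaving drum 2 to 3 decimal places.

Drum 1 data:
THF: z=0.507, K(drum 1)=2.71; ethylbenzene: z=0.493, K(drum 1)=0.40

Drum 1:
Binary case is linear: z₁(K₁−1)(1+ψ₁(K₂−1)) + z₂(K₂−1)(1+ψ₁(K₁−1)) = 0
⇒ ψ₁ = [z₁(K₁−1)+z₂(K₂−1)] / [−(K₁−1)(K₂−1)] = 0.5712/1.0260 = 0.557
Drum-1 compositions:
  THF: x = 0.260, y = 0.704
  ethylbenzene: x = 0.740, y = 0.296
Drum-2 feed = drum-1 vapor: z₂ = (0.7039, 0.2961).
Drum 2:
Let ψ₂ = V/F and solve Σ zᵢ(Kᵢ−1)/(1+ψ₂(Kᵢ−1)) = 0.
Feasibility: ΣzᵢKᵢ = 1.135, Σzᵢ/Kᵢ = 1.809 — both > 1, two phases present.
Binary case is linear: z₁(K₁−1)(1+ψ₂(K₂−1)) + z₂(K₂−1)(1+ψ₂(K₁−1)) = 0
⇒ ψ₂ = [z₁(K₁−1)+z₂(K₂−1)] / [−(K₁−1)(K₂−1)] = 0.1351/0.4056 = 0.333
  THF: x = 0.600, y = 0.912
  ethylbenzene: x = 0.400, y = 0.088

y_ethylbenzene (drum 2) = 0.088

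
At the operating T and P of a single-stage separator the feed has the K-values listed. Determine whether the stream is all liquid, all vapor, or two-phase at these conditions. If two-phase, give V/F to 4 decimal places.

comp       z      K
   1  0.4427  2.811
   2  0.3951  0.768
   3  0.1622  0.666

all vapor

ΣzᵢKᵢ = 1.6559; Σzᵢ/Kᵢ = 0.9155.
Since Σzᵢ/Kᵢ < 1 the mixture is above its dew point — single vapor phase.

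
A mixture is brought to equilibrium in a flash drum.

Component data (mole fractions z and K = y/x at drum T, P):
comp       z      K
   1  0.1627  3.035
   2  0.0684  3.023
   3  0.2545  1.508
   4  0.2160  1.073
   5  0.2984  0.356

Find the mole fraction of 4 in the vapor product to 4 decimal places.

y_4 = 0.2217

Material balance + equilibrium reduce to Σ zᵢ(Kᵢ−1)/(1+ψ(Kᵢ−1)) = 0.
Check two-phase: ΣzᵢKᵢ = 1.4224 > 1 and Σzᵢ/Kᵢ = 1.2845 > 1, so g(0) = 0.4224 > 0 and g(1) = -0.2845 < 0.
Newton iteration, ψ⁰ = 0.5:
  ψ = 0.5000: g = 0.06778, g' = -0.5468 → ψ = 0.6240
  ψ = 0.6240: g = -0.00097, g' = -0.5703 → ψ = 0.6223
Converged at ψ = 0.6222.
Compositions from xᵢ = zᵢ/(1+ψ(Kᵢ−1)), yᵢ = Kᵢxᵢ:
  1: x = 0.0718, y = 0.2179
  2: x = 0.0303, y = 0.0915
  3: x = 0.1934, y = 0.2916
  4: x = 0.2066, y = 0.2217
  5: x = 0.4979, y = 0.1773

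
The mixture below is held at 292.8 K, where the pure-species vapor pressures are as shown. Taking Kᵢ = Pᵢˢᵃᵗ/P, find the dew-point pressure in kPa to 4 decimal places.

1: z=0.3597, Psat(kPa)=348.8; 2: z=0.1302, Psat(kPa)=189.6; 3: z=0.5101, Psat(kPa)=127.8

At the dew point ψ → 1, so Σzᵢ/Kᵢ = 1 with Kᵢ = Pᵢˢᵃᵗ/P ⇒ 1/P = Σzᵢ/Pᵢˢᵃᵗ.
1/P = 0.3597/348.8 + 0.1302/189.6 + 0.5101/127.8 = 0.0057094 ⇒ P = 175.1512 kPa

Pdew = 175.1512 kPa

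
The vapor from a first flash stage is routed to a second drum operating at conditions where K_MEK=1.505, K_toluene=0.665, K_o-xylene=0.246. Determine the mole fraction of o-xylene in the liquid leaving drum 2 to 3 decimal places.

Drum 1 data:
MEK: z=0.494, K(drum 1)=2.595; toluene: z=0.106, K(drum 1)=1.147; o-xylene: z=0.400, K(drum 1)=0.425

Drum 1:
Material balance + equilibrium reduce to Σ zᵢ(Kᵢ−1)/(1+ψ₁(Kᵢ−1)) = 0.
g(0) = ΣzᵢKᵢ − 1 = 0.574 and g(1) = 1 − Σzᵢ/Kᵢ = -0.224, so a root lies in (0, 1).
Iterate (Newton) starting at ψ₁ = 0.34:
  ψ₁ = 0.340: g = 0.2398, g' = -0.735 → ψ₁ = 0.666
  ψ₁ = 0.666: g = 0.0233, g' = -0.645 → ψ₁ = 0.702
Converged at ψ₁ = 0.702.
Drum-1 compositions:
  MEK: x = 0.233, y = 0.605
  toluene: x = 0.096, y = 0.110
  o-xylene: x = 0.671, y = 0.285
Drum-2 feed = drum-1 vapor: z₂ = (0.6047, 0.1102, 0.2851).
Drum 2:
Material balance + equilibrium reduce to Σ zᵢ(Kᵢ−1)/(1+ψ₂(Kᵢ−1)) = 0.
g(0) = ΣzᵢKᵢ − 1 = 0.053 and g(1) = 1 − Σzᵢ/Kᵢ = -0.727, so a root lies in (0, 1).
Newton–Raphson from ψ₂ = 0.44:
  ψ₂ = 0.440: g = -0.1152, g' = -0.483 → ψ₂ = 0.202
  ψ₂ = 0.202: g = -0.0160, g' = -0.367 → ψ₂ = 0.158
  ψ₂ = 0.158: g = -0.0003, g' = -0.355 → ψ₂ = 0.157
Converged at ψ₂ = 0.157.
  MEK: x = 0.560, y = 0.843
  toluene: x = 0.116, y = 0.077
  o-xylene: x = 0.323, y = 0.080

x_o-xylene (drum 2) = 0.323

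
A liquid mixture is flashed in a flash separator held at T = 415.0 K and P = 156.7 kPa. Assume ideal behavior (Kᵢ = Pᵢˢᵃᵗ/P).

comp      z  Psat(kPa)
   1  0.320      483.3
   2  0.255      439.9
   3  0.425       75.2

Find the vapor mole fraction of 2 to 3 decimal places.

Raoult's law: Kᵢ = Pᵢˢᵃᵗ/P = Pᵢˢᵃᵗ/156.7.
  K_1 = 483.3/156.7 = 3.08424, K_2 = 439.9/156.7 = 2.80728, K_3 = 75.2/156.7 = 0.47990
Material balance + equilibrium reduce to Σ zᵢ(Kᵢ−1)/(1+ψ(Kᵢ−1)) = 0.
Feasibility: ΣzᵢKᵢ = 1.907, Σzᵢ/Kᵢ = 1.080 — both > 1, two phases present.
Newton iteration, ψ⁰ = 0.5:
  ψ = 0.500: g = 0.2700, g' = -0.773 → ψ = 0.849
  ψ = 0.849: g = 0.0267, g' = -0.680 → ψ = 0.888
Converged at ψ = 0.888.
Compositions from xᵢ = zᵢ/(1+ψ(Kᵢ−1)), yᵢ = Kᵢxᵢ:
  1: x = 0.112, y = 0.346
  2: x = 0.098, y = 0.275
  3: x = 0.790, y = 0.379

y_2 = 0.275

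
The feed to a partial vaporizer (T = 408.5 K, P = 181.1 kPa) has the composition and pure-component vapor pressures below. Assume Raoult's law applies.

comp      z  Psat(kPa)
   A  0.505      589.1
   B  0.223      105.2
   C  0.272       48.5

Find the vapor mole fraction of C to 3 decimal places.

Raoult's law: Kᵢ = Pᵢˢᵃᵗ/P = Pᵢˢᵃᵗ/181.1.
  K_A = 589.1/181.1 = 3.25290, K_B = 105.2/181.1 = 0.58089, K_C = 48.5/181.1 = 0.26781
Material balance + equilibrium reduce to Σ zᵢ(Kᵢ−1)/(1+ψ(Kᵢ−1)) = 0.
Feasibility: ΣzᵢKᵢ = 1.845, Σzᵢ/Kᵢ = 1.555 — both > 1, two phases present.
Newton iteration, ψ⁰ = 0.4:
  ψ = 0.400: g = 0.2045, g' = -1.057 → ψ = 0.593
  ψ = 0.593: g = 0.0103, g' = -0.995 → ψ = 0.604
Converged at ψ = 0.604.
Compositions from xᵢ = zᵢ/(1+ψ(Kᵢ−1)), yᵢ = Kᵢxᵢ:
  A: x = 0.214, y = 0.696
  B: x = 0.299, y = 0.173
  C: x = 0.487, y = 0.131

y_C = 0.131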